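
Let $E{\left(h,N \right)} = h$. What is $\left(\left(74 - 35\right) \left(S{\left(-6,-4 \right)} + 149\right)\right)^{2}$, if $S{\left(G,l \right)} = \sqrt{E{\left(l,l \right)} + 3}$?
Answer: $33766200 + 453258 i \approx 3.3766 \cdot 10^{7} + 4.5326 \cdot 10^{5} i$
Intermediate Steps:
$S{\left(G,l \right)} = \sqrt{3 + l}$ ($S{\left(G,l \right)} = \sqrt{l + 3} = \sqrt{3 + l}$)
$\left(\left(74 - 35\right) \left(S{\left(-6,-4 \right)} + 149\right)\right)^{2} = \left(\left(74 - 35\right) \left(\sqrt{3 - 4} + 149\right)\right)^{2} = \left(39 \left(\sqrt{-1} + 149\right)\right)^{2} = \left(39 \left(i + 149\right)\right)^{2} = \left(39 \left(149 + i\right)\right)^{2} = \left(5811 + 39 i\right)^{2}$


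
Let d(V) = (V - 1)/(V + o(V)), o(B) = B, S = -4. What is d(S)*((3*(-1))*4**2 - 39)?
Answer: -435/8 ≈ -54.375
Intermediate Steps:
d(V) = (-1 + V)/(2*V) (d(V) = (V - 1)/(V + V) = (-1 + V)/((2*V)) = (-1 + V)*(1/(2*V)) = (-1 + V)/(2*V))
d(S)*((3*(-1))*4**2 - 39) = ((1/2)*(-1 - 4)/(-4))*((3*(-1))*4**2 - 39) = ((1/2)*(-1/4)*(-5))*(-3*16 - 39) = 5*(-48 - 39)/8 = (5/8)*(-87) = -435/8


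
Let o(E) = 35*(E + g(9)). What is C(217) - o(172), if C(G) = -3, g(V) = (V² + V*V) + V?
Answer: -12008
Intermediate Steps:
g(V) = V + 2*V² (g(V) = (V² + V²) + V = 2*V² + V = V + 2*V²)
o(E) = 5985 + 35*E (o(E) = 35*(E + 9*(1 + 2*9)) = 35*(E + 9*(1 + 18)) = 35*(E + 9*19) = 35*(E + 171) = 35*(171 + E) = 5985 + 35*E)
C(217) - o(172) = -3 - (5985 + 35*172) = -3 - (5985 + 6020) = -3 - 1*12005 = -3 - 12005 = -12008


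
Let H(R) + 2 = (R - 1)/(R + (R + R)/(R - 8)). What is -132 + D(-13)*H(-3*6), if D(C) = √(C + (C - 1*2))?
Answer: -132 - 185*I*√7/108 ≈ -132.0 - 4.5321*I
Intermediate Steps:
H(R) = -2 + (-1 + R)/(R + 2*R/(-8 + R)) (H(R) = -2 + (R - 1)/(R + (R + R)/(R - 8)) = -2 + (-1 + R)/(R + (2*R)/(-8 + R)) = -2 + (-1 + R)/(R + 2*R/(-8 + R)))
D(C) = √(-2 + 2*C) (D(C) = √(C + (C - 2)) = √(C + (-2 + C)) = √(-2 + 2*C))
-132 + D(-13)*H(-3*6) = -132 + √(-2 + 2*(-13))*((8 - (-3*6)² + 3*(-3*6))/(((-3*6))*(-6 - 3*6))) = -132 + √(-2 - 26)*((8 - 1*(-18)² + 3*(-18))/((-18)*(-6 - 18))) = -132 + √(-28)*(-1/18*(8 - 1*324 - 54)/(-24)) = -132 + (2*I*√7)*(-1/18*(-1/24)*(8 - 324 - 54)) = -132 + (2*I*√7)*(-1/18*(-1/24)*(-370)) = -132 + (2*I*√7)*(-185/216) = -132 - 185*I*√7/108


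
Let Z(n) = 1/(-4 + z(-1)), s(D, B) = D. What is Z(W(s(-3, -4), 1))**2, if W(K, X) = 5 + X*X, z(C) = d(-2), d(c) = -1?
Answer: 1/25 ≈ 0.040000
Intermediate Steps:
z(C) = -1
W(K, X) = 5 + X**2
Z(n) = -1/5 (Z(n) = 1/(-4 - 1) = 1/(-5) = -1/5)
Z(W(s(-3, -4), 1))**2 = (-1/5)**2 = 1/25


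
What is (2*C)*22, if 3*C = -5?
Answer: -220/3 ≈ -73.333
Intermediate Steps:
C = -5/3 (C = (⅓)*(-5) = -5/3 ≈ -1.6667)
(2*C)*22 = (2*(-5/3))*22 = -10/3*22 = -220/3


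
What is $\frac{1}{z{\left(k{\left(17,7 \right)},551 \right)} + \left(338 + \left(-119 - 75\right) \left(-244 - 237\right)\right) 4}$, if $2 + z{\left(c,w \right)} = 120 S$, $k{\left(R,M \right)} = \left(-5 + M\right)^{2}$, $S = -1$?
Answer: $\frac{1}{374486} \approx 2.6703 \cdot 10^{-6}$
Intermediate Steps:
$z{\left(c,w \right)} = -122$ ($z{\left(c,w \right)} = -2 + 120 \left(-1\right) = -2 - 120 = -122$)
$\frac{1}{z{\left(k{\left(17,7 \right)},551 \right)} + \left(338 + \left(-119 - 75\right) \left(-244 - 237\right)\right) 4} = \frac{1}{-122 + \left(338 + \left(-119 - 75\right) \left(-244 - 237\right)\right) 4} = \frac{1}{-122 + \left(338 - -93314\right) 4} = \frac{1}{-122 + \left(338 + 93314\right) 4} = \frac{1}{-122 + 93652 \cdot 4} = \frac{1}{-122 + 374608} = \frac{1}{374486}$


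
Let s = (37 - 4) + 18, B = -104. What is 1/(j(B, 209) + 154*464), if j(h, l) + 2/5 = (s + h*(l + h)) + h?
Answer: 5/302413 ≈ 1.6534e-5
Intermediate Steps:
s = 51 (s = 33 + 18 = 51)
j(h, l) = 253/5 + h + h*(h + l) (j(h, l) = -⅖ + ((51 + h*(l + h)) + h) = -⅖ + ((51 + h*(h + l)) + h) = -⅖ + (51 + h + h*(h + l)) = 253/5 + h + h*(h + l))
1/(j(B, 209) + 154*464) = 1/((253/5 - 104 + (-104)² - 104*209) + 154*464) = 1/((253/5 - 104 + 10816 - 21736) + 71456) = 1/(-54867/5 + 71456) = 1/(302413/5) = 5/302413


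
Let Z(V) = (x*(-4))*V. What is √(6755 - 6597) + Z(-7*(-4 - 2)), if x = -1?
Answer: 168 + √158 ≈ 180.57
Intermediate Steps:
Z(V) = 4*V (Z(V) = (-1*(-4))*V = 4*V)
√(6755 - 6597) + Z(-7*(-4 - 2)) = √(6755 - 6597) + 4*(-7*(-4 - 2)) = √158 + 4*(-7*(-6)) = √158 + 4*42 = √158 + 168 = 168 + √158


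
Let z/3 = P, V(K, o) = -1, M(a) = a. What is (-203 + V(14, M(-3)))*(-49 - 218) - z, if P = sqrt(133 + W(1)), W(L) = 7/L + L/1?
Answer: 54468 - 3*sqrt(141) ≈ 54432.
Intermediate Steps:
W(L) = L + 7/L (W(L) = 7/L + L*1 = 7/L + L = L + 7/L)
P = sqrt(141) (P = sqrt(133 + (1 + 7/1)) = sqrt(133 + (1 + 7*1)) = sqrt(133 + (1 + 7)) = sqrt(133 + 8) = sqrt(141) ≈ 11.874)
z = 3*sqrt(141) ≈ 35.623
(-203 + V(14, M(-3)))*(-49 - 218) - z = (-203 - 1)*(-49 - 218) - 3*sqrt(141) = -204*(-267) - 3*sqrt(141) = 54468 - 3*sqrt(141)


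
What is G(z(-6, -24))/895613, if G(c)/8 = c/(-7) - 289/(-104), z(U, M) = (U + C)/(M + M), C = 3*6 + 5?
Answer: 12359/489004698 ≈ 2.5274e-5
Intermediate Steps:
C = 23 (C = 18 + 5 = 23)
z(U, M) = (23 + U)/(2*M) (z(U, M) = (U + 23)/(M + M) = (23 + U)/((2*M)) = (23 + U)*(1/(2*M)) = (23 + U)/(2*M))
G(c) = 289/13 - 8*c/7 (G(c) = 8*(c/(-7) - 289/(-104)) = 8*(c*(-⅐) - 289*(-1/104)) = 8*(-c/7 + 289/104) = 8*(289/104 - c/7) = 289/13 - 8*c/7)
G(z(-6, -24))/895613 = (289/13 - 4*(23 - 6)/(7*(-24)))/895613 = (289/13 - 4*(-1)*17/(7*24))*(1/895613) = (289/13 - 8/7*(-17/48))*(1/895613) = (289/13 + 17/42)*(1/895613) = (12359/546)*(1/895613) = 12359/489004698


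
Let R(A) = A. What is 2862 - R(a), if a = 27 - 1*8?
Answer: 2843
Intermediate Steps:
a = 19 (a = 27 - 8 = 19)
2862 - R(a) = 2862 - 1*19 = 2862 - 19 = 2843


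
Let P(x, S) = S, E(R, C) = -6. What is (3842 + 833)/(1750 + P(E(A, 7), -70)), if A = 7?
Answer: 935/336 ≈ 2.7827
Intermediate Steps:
(3842 + 833)/(1750 + P(E(A, 7), -70)) = (3842 + 833)/(1750 - 70) = 4675/1680 = 4675*(1/1680) = 935/336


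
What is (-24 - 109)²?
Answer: 17689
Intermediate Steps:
(-24 - 109)² = (-133)² = 17689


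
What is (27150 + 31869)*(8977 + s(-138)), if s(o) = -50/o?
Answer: 12186203774/23 ≈ 5.2984e+8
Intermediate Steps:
(27150 + 31869)*(8977 + s(-138)) = (27150 + 31869)*(8977 - 50/(-138)) = 59019*(8977 - 50*(-1/138)) = 59019*(8977 + 25/69) = 59019*(619438/69) = 12186203774/23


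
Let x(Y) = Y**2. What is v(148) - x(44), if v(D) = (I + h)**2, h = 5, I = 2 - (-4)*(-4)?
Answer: -1855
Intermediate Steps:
I = -14 (I = 2 - 1*16 = 2 - 16 = -14)
v(D) = 81 (v(D) = (-14 + 5)**2 = (-9)**2 = 81)
v(148) - x(44) = 81 - 1*44**2 = 81 - 1*1936 = 81 - 1936 = -1855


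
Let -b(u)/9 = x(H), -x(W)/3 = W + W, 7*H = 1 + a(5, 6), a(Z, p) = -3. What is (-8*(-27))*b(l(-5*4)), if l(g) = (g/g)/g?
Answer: -23328/7 ≈ -3332.6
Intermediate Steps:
H = -2/7 (H = (1 - 3)/7 = (⅐)*(-2) = -2/7 ≈ -0.28571)
x(W) = -6*W (x(W) = -3*(W + W) = -6*W)
l(g) = 1/g
b(u) = -108/7 (b(u) = -(-54)*(-2)/7 = -9*12/7 = -108/7)
(-8*(-27))*b(l(-5*4)) = -8*(-27)*(-108/7) = 216*(-108/7) = -23328/7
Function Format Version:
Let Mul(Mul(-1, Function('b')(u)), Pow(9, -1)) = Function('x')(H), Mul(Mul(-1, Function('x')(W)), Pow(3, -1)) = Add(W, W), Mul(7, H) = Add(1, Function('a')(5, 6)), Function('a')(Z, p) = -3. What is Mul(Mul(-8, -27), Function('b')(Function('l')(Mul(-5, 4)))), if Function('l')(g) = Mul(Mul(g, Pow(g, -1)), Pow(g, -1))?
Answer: Rational(-23328, 7) ≈ -3332.6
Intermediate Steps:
H = Rational(-2, 7) (H = Mul(Rational(1, 7), Add(1, -3)) = Mul(Rational(1, 7), -2) = Rational(-2, 7) ≈ -0.28571)
Function('x')(W) = Mul(-6, W) (Function('x')(W) = Mul(-3, Add(W, W)) = Mul(-3, Mul(2, W)) = Mul(-6, W))
Function('l')(g) = Pow(g, -1) (Function('l')(g) = Mul(1, Pow(g, -1)) = Pow(g, -1))
Function('b')(u) = Rational(-108, 7) (Function('b')(u) = Mul(-9, Mul(-6, Rational(-2, 7))) = Mul(-9, Rational(12, 7)) = Rational(-108, 7))
Mul(Mul(-8, -27), Function('b')(Function('l')(Mul(-5, 4)))) = Mul(Mul(-8, -27), Rational(-108, 7)) = Mul(216, Rational(-108, 7)) = Rational(-23328, 7)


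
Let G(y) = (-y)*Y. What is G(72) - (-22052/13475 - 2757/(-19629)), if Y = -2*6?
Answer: 76308125911/88166925 ≈ 865.50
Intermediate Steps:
Y = -12
G(y) = 12*y (G(y) = -y*(-12) = 12*y)
G(72) - (-22052/13475 - 2757/(-19629)) = 12*72 - (-22052/13475 - 2757/(-19629)) = 864 - (-22052*1/13475 - 2757*(-1/19629)) = 864 - (-22052/13475 + 919/6543) = 864 - 1*(-131902711/88166925) = 864 + 131902711/88166925 = 76308125911/88166925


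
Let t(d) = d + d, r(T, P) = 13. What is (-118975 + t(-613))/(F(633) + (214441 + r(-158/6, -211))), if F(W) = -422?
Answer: -40067/71344 ≈ -0.56160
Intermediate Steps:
t(d) = 2*d
(-118975 + t(-613))/(F(633) + (214441 + r(-158/6, -211))) = (-118975 + 2*(-613))/(-422 + (214441 + 13)) = (-118975 - 1226)/(-422 + 214454) = -120201/214032 = -120201*1/214032 = -40067/71344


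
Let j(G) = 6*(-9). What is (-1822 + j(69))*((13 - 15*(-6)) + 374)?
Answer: -894852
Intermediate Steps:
j(G) = -54
(-1822 + j(69))*((13 - 15*(-6)) + 374) = (-1822 - 54)*((13 - 15*(-6)) + 374) = -1876*((13 + 90) + 374) = -1876*(103 + 374) = -1876*477 = -894852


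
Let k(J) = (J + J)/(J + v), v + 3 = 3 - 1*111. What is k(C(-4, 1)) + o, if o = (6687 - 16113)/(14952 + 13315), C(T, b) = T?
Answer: -37298/141335 ≈ -0.26390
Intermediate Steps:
v = -111 (v = -3 + (3 - 1*111) = -3 + (3 - 111) = -3 - 108 = -111)
k(J) = 2*J/(-111 + J) (k(J) = (J + J)/(J - 111) = (2*J)/(-111 + J) = 2*J/(-111 + J))
o = -9426/28267 ≈ -0.33346
k(C(-4, 1)) + o = 2*(-4)/(-111 - 4) - 9426/28267 = 2*(-4)/(-115) - 9426/28267 = 2*(-4)*(-1/115) - 9426/28267 = 8/115 - 9426/28267 = -37298/141335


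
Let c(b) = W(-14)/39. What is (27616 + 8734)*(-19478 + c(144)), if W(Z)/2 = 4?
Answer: -27612695900/39 ≈ -7.0802e+8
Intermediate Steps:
W(Z) = 8 (W(Z) = 2*4 = 8)
c(b) = 8/39
(27616 + 8734)*(-19478 + c(144)) = (27616 + 8734)*(-19478 + 8/39) = 36350*(-759634/39) = -27612695900/39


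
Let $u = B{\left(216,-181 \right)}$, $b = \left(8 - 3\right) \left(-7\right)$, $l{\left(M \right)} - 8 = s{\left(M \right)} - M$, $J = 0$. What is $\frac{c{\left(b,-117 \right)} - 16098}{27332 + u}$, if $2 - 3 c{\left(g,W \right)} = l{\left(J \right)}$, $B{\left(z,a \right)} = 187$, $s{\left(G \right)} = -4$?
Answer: $- \frac{48296}{82557} \approx -0.585$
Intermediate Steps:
$l{\left(M \right)} = 4 - M$ ($l{\left(M \right)} = 8 - \left(4 + M\right) = 4 - M$)
$b = -35$ ($b = 5 \left(-7\right) = -35$)
$c{\left(g,W \right)} = - \frac{2}{3}$ ($c{\left(g,W \right)} = \frac{2}{3} - \frac{4 - 0}{3} = \frac{2}{3} - \frac{4 + 0}{3} = \frac{2}{3} - \frac{4}{3} = - \frac{2}{3}$)
$u = 187$
$\frac{c{\left(b,-117 \right)} - 16098}{27332 + u} = \frac{- \frac{2}{3} - 16098}{27332 + 187} = - \frac{48296}{3 \cdot 27519} = \left(- \frac{48296}{3}\right) \frac{1}{27519} = - \frac{48296}{82557}$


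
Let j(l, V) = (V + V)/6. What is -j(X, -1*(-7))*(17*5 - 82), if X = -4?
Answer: -7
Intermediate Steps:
j(l, V) = V/3 (j(l, V) = (2*V)*(1/6) = V/3)
-j(X, -1*(-7))*(17*5 - 82) = -(-1*(-7))/3*(17*5 - 82) = -(1/3)*7*(85 - 82) = -7*3/3 = -1*7 = -7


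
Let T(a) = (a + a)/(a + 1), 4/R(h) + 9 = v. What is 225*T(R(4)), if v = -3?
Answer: -225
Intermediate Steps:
R(h) = -1/3 (R(h) = 4/(-9 - 3) = 4/(-12) = 4*(-1/12) = -1/3)
T(a) = 2*a/(1 + a) (T(a) = (2*a)/(1 + a) = 2*a/(1 + a))
225*T(R(4)) = 225*(2*(-1/3)/(1 - 1/3)) = 225*(2*(-1/3)/(2/3)) = 225*(2*(-1/3)*(3/2)) = 225*(-1) = -225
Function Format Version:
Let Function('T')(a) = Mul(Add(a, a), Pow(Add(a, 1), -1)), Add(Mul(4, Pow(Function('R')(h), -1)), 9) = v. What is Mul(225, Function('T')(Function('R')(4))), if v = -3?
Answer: -225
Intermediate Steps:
Function('R')(h) = Rational(-1, 3) (Function('R')(h) = Mul(4, Pow(Add(-9, -3), -1)) = Mul(4, Pow(-12, -1)) = Mul(4, Rational(-1, 12)) = Rational(-1, 3))
Function('T')(a) = Mul(2, a, Pow(Add(1, a), -1)) (Function('T')(a) = Mul(Mul(2, a), Pow(Add(1, a), -1)) = Mul(2, a, Pow(Add(1, a), -1)))
Mul(225, Function('T')(Function('R')(4))) = Mul(225, Mul(2, Rational(-1, 3), Pow(Add(1, Rational(-1, 3)), -1))) = Mul(225, Mul(2, Rational(-1, 3), Pow(Rational(2, 3), -1))) = Mul(225, Mul(2, Rational(-1, 3), Rational(3, 2))) = Mul(225, -1) = -225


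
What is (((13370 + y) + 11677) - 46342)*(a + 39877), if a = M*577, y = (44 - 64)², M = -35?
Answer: -411255390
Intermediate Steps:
y = 400 (y = (-20)² = 400)
a = -20195 (a = -35*577 = -20195)
(((13370 + y) + 11677) - 46342)*(a + 39877) = (((13370 + 400) + 11677) - 46342)*(-20195 + 39877) = ((13770 + 11677) - 46342)*19682 = (25447 - 46342)*19682 = -20895*19682 = -411255390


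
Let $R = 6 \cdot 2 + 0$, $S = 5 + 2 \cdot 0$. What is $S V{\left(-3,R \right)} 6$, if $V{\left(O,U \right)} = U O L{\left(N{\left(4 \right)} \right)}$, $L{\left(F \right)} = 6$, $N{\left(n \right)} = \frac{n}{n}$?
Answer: $-6480$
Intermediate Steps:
$N{\left(n \right)} = 1$
$S = 5$ ($S = 5 + 0 = 5$)
$R = 12$ ($R = 12 + 0 = 12$)
$V{\left(O,U \right)} = 6 O U$ ($V{\left(O,U \right)} = U O 6 = O U 6 = 6 O U$)
$S V{\left(-3,R \right)} 6 = 5 \cdot 6 \left(-3\right) 12 \cdot 6 = 5 \left(-216\right) 6 = \left(-1080\right) 6 = -6480$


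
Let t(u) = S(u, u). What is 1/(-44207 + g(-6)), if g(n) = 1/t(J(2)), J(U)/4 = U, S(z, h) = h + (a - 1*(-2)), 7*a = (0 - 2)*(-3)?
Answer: -76/3359725 ≈ -2.2621e-5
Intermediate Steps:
a = 6/7 (a = ((0 - 2)*(-3))/7 = (-2*(-3))/7 = (⅐)*6 = 6/7 ≈ 0.85714)
S(z, h) = 20/7 + h (S(z, h) = h + (6/7 - 1*(-2)) = h + (6/7 + 2) = h + 20/7 = 20/7 + h)
J(U) = 4*U
t(u) = 20/7 + u
g(n) = 7/76 (g(n) = 1/(20/7 + 4*2) = 1/(20/7 + 8) = 1/(76/7) = 7/76)
1/(-44207 + g(-6)) = 1/(-44207 + 7/76) = 1/(-3359725/76) = -76/3359725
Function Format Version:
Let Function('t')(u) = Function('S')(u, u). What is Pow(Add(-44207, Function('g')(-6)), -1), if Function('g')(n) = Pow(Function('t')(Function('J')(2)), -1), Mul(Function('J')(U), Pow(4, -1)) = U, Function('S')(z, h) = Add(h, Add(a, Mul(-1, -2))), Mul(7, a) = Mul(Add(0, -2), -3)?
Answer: Rational(-76, 3359725) ≈ -2.2621e-5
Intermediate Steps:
a = Rational(6, 7) (a = Mul(Rational(1, 7), Mul(Add(0, -2), -3)) = Mul(Rational(1, 7), Mul(-2, -3)) = Mul(Rational(1, 7), 6) = Rational(6, 7) ≈ 0.85714)
Function('S')(z, h) = Add(Rational(20, 7), h) (Function('S')(z, h) = Add(h, Add(Rational(6, 7), Mul(-1, -2))) = Add(h, Add(Rational(6, 7), 2)) = Add(h, Rational(20, 7)) = Add(Rational(20, 7), h))
Function('J')(U) = Mul(4, U)
Function('t')(u) = Add(Rational(20, 7), u)
Function('g')(n) = Rational(7, 76) (Function('g')(n) = Pow(Add(Rational(20, 7), Mul(4, 2)), -1) = Pow(Add(Rational(20, 7), 8), -1) = Pow(Rational(76, 7), -1) = Rational(7, 76))
Pow(Add(-44207, Function('g')(-6)), -1) = Pow(Add(-44207, Rational(7, 76)), -1) = Pow(Rational(-3359725, 76), -1) = Rational(-76, 3359725)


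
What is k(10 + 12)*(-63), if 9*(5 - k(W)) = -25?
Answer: -490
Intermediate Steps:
k(W) = 70/9 (k(W) = 5 - ⅑*(-25) = 5 + 25/9 = 70/9)
k(10 + 12)*(-63) = (70/9)*(-63) = -490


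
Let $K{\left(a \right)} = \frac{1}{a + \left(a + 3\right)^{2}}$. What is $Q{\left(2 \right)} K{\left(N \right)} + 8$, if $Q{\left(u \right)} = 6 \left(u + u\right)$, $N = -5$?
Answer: $-16$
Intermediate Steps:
$Q{\left(u \right)} = 12 u$ ($Q{\left(u \right)} = 6 \cdot 2 u = 12 u$)
$K{\left(a \right)} = \frac{1}{a + \left(3 + a\right)^{2}}$
$Q{\left(2 \right)} K{\left(N \right)} + 8 = \frac{12 \cdot 2}{-5 + \left(3 - 5\right)^{2}} + 8 = \frac{24}{-5 + \left(-2\right)^{2}} + 8 = \frac{24}{-5 + 4} + 8 = \frac{24}{-1} + 8 = 24 \left(-1\right) + 8 = -24 + 8 = -16$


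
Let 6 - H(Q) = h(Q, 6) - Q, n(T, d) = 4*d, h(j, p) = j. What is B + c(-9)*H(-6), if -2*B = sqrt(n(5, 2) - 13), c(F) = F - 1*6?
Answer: -90 - I*sqrt(5)/2 ≈ -90.0 - 1.118*I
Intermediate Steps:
c(F) = -6 + F (c(F) = F - 6 = -6 + F)
B = -I*sqrt(5)/2 (B = -sqrt(4*2 - 13)/2 = -sqrt(8 - 13)/2 = -I*sqrt(5)/2 ≈ -1.118*I)
H(Q) = 6 (H(Q) = 6 - (Q - Q) = 6 - 1*0 = 6 + 0 = 6)
B + c(-9)*H(-6) = -I*sqrt(5)/2 + (-6 - 9)*6 = -I*sqrt(5)/2 - 15*6 = -I*sqrt(5)/2 - 90 = -90 - I*sqrt(5)/2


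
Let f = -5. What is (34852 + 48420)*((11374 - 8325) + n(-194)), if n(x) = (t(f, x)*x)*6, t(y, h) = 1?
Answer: 156967720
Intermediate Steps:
n(x) = 6*x (n(x) = (1*x)*6 = x*6 = 6*x)
(34852 + 48420)*((11374 - 8325) + n(-194)) = (34852 + 48420)*((11374 - 8325) + 6*(-194)) = 83272*(3049 - 1164) = 83272*1885 = 156967720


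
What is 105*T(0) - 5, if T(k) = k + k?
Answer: -5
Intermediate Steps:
T(k) = 2*k
105*T(0) - 5 = 105*(2*0) - 5 = 105*0 - 5 = 0 - 5 = -5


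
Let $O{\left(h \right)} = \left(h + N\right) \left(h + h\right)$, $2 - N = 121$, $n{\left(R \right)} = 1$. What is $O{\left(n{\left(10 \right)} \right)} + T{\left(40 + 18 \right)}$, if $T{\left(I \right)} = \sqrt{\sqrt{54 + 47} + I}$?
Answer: $-236 + \sqrt{58 + \sqrt{101}} \approx -227.75$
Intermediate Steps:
$N = -119$ ($N = 2 - 121 = -119$)
$O{\left(h \right)} = 2 h \left(-119 + h\right)$ ($O{\left(h \right)} = \left(h - 119\right) \left(h + h\right) = \left(-119 + h\right) 2 h = 2 h \left(-119 + h\right)$)
$T{\left(I \right)} = \sqrt{I + \sqrt{101}}$ ($T{\left(I \right)} = \sqrt{\sqrt{101} + I} = \sqrt{I + \sqrt{101}}$)
$O{\left(n{\left(10 \right)} \right)} + T{\left(40 + 18 \right)} = 2 \cdot 1 \left(-119 + 1\right) + \sqrt{\left(40 + 18\right) + \sqrt{101}} = 2 \cdot 1 \left(-118\right) + \sqrt{58 + \sqrt{101}} = -236 + \sqrt{58 + \sqrt{101}}$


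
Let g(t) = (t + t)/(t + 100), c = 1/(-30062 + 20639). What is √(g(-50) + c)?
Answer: I*√19732809/3141 ≈ 1.4143*I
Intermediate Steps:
c = -1/9423 (c = 1/(-9423) = -1/9423 ≈ -0.00010612)
g(t) = 2*t/(100 + t) (g(t) = (2*t)/(100 + t) = 2*t/(100 + t))
√(g(-50) + c) = √(2*(-50)/(100 - 50) - 1/9423) = √(2*(-50)/50 - 1/9423) = √(2*(-50)*(1/50) - 1/9423) = √(-2 - 1/9423) = √(-18847/9423) = I*√19732809/3141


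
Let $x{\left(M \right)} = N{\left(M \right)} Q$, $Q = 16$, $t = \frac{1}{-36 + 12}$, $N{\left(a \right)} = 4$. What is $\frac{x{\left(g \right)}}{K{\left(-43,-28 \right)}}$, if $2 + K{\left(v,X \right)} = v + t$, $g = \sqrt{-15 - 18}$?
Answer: $- \frac{1536}{1081} \approx -1.4209$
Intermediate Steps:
$t = - \frac{1}{24}$ ($t = \frac{1}{-24} = - \frac{1}{24} \approx -0.041667$)
$g = i \sqrt{33}$ ($g = \sqrt{-33} = i \sqrt{33} \approx 5.7446 i$)
$x{\left(M \right)} = 64$ ($x{\left(M \right)} = 4 \cdot 16 = 64$)
$K{\left(v,X \right)} = - \frac{49}{24} + v$ ($K{\left(v,X \right)} = -2 + \left(v - \frac{1}{24}\right) = -2 + \left(- \frac{1}{24} + v\right) = - \frac{49}{24} + v$)
$\frac{x{\left(g \right)}}{K{\left(-43,-28 \right)}} = \frac{64}{- \frac{49}{24} - 43} = \frac{64}{- \frac{1081}{24}} = 64 \left(- \frac{24}{1081}\right) = - \frac{1536}{1081}$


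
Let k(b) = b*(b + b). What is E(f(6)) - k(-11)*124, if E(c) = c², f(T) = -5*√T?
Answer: -29858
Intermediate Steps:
k(b) = 2*b² (k(b) = b*(2*b) = 2*b²)
E(f(6)) - k(-11)*124 = (-5*√6)² - 2*(-11)²*124 = 150 - 2*121*124 = 150 - 1*242*124 = 150 - 242*124 = 150 - 30008 = -29858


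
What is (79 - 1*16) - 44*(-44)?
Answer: 1999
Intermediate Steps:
(79 - 1*16) - 44*(-44) = (79 - 16) + 1936 = 63 + 1936 = 1999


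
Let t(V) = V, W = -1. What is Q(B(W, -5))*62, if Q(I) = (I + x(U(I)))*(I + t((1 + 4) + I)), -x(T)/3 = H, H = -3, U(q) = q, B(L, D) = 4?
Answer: 10478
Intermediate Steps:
x(T) = 9 (x(T) = -3*(-3) = 9)
Q(I) = (5 + 2*I)*(9 + I) (Q(I) = (I + 9)*(I + ((1 + 4) + I)) = (9 + I)*(I + (5 + I)) = (9 + I)*(5 + 2*I) = (5 + 2*I)*(9 + I))
Q(B(W, -5))*62 = (45 + 2*4**2 + 23*4)*62 = (45 + 2*16 + 92)*62 = (45 + 32 + 92)*62 = 169*62 = 10478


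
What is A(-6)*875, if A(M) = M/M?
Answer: 875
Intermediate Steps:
A(M) = 1
A(-6)*875 = 1*875 = 875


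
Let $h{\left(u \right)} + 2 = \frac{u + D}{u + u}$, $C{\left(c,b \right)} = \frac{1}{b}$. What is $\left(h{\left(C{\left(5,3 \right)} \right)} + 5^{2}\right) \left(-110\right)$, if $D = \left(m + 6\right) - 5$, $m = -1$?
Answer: $-2585$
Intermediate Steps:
$D = 0$ ($D = \left(-1 + 6\right) - 5 = 5 - 5 = 0$)
$h{\left(u \right)} = - \frac{3}{2}$ ($h{\left(u \right)} = -2 + \frac{u + 0}{u + u} = -2 + \frac{u}{2 u} = -2 + u \frac{1}{2 u} = -2 + \frac{1}{2} = - \frac{3}{2}$)
$\left(h{\left(C{\left(5,3 \right)} \right)} + 5^{2}\right) \left(-110\right) = \left(- \frac{3}{2} + 5^{2}\right) \left(-110\right) = \left(- \frac{3}{2} + 25\right) \left(-110\right) = \frac{47}{2} \left(-110\right) = -2585$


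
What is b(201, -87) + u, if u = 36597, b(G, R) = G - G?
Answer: 36597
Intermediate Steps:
b(G, R) = 0
b(201, -87) + u = 0 + 36597 = 36597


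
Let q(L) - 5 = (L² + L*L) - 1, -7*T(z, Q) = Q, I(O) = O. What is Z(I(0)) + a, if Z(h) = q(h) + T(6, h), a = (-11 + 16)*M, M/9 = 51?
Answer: 2299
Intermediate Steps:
M = 459 (M = 9*51 = 459)
a = 2295 (a = (-11 + 16)*459 = 5*459 = 2295)
T(z, Q) = -Q/7
q(L) = 4 + 2*L² (q(L) = 5 + ((L² + L*L) - 1) = 5 + ((L² + L²) - 1) = 5 + (2*L² - 1) = 5 + (-1 + 2*L²) = 4 + 2*L²)
Z(h) = 4 + 2*h² - h/7 (Z(h) = (4 + 2*h²) - h/7 = 4 + 2*h² - h/7)
Z(I(0)) + a = (4 + 2*0² - ⅐*0) + 2295 = (4 + 2*0 + 0) + 2295 = (4 + 0 + 0) + 2295 = 4 + 2295 = 2299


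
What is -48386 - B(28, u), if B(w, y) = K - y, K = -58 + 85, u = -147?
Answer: -48560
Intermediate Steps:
K = 27
B(w, y) = 27 - y
-48386 - B(28, u) = -48386 - (27 - 1*(-147)) = -48386 - (27 + 147) = -48386 - 1*174 = -48386 - 174 = -48560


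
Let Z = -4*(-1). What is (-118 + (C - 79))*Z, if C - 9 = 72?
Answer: -464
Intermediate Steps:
C = 81 (C = 9 + 72 = 81)
Z = 4
(-118 + (C - 79))*Z = (-118 + (81 - 79))*4 = (-118 + 2)*4 = -116*4 = -464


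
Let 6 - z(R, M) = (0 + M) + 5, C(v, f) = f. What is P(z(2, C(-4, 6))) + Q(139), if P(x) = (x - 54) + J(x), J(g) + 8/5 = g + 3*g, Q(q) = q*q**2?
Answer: 13427692/5 ≈ 2.6855e+6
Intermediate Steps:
z(R, M) = 1 - M (z(R, M) = 6 - ((0 + M) + 5) = 6 - (M + 5) = 6 - (5 + M) = 6 + (-5 - M) = 1 - M)
Q(q) = q**3
J(g) = -8/5 + 4*g (J(g) = -8/5 + (g + 3*g) = -8/5 + 4*g)
P(x) = -278/5 + 5*x (P(x) = (x - 54) + (-8/5 + 4*x) = (-54 + x) + (-8/5 + 4*x) = -278/5 + 5*x)
P(z(2, C(-4, 6))) + Q(139) = (-278/5 + 5*(1 - 1*6)) + 139**3 = (-278/5 + 5*(1 - 6)) + 2685619 = (-278/5 + 5*(-5)) + 2685619 = (-278/5 - 25) + 2685619 = -403/5 + 2685619 = 13427692/5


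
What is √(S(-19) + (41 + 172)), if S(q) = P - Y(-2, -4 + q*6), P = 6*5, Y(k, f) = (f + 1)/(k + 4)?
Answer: 3*√134/2 ≈ 17.364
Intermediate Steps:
Y(k, f) = (1 + f)/(4 + k)
P = 30
S(q) = 63/2 - 3*q (S(q) = 30 - (1 + (-4 + q*6))/(4 - 2) = 30 - (1 + (-4 + 6*q))/2 = 30 - (-3 + 6*q)/2 = 30 - (-3/2 + 3*q) = 30 + (3/2 - 3*q) = 63/2 - 3*q)
√(S(-19) + (41 + 172)) = √((63/2 - 3*(-19)) + (41 + 172)) = √((63/2 + 57) + 213) = √(177/2 + 213) = √(603/2) = 3*√134/2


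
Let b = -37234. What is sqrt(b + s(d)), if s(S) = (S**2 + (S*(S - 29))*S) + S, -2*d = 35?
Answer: 13*I*sqrt(4846)/4 ≈ 226.24*I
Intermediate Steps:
d = -35/2 (d = -1/2*35 = -35/2 ≈ -17.500)
s(S) = S + S**2 + S**2*(-29 + S) (s(S) = (S**2 + (S*(-29 + S))*S) + S = (S**2 + S**2*(-29 + S)) + S = S + S**2 + S**2*(-29 + S))
sqrt(b + s(d)) = sqrt(-37234 - 35*(1 + (-35/2)**2 - 28*(-35/2))/2) = sqrt(-37234 - 35*(1 + 1225/4 + 490)/2) = sqrt(-37234 - 35/2*3189/4) = sqrt(-37234 - 111615/8) = sqrt(-409487/8) = 13*I*sqrt(4846)/4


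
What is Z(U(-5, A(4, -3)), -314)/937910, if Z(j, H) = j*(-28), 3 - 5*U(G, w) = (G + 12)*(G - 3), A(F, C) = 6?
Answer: -826/2344775 ≈ -0.00035227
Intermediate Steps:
U(G, w) = 3/5 - (-3 + G)*(12 + G)/5 (U(G, w) = 3/5 - (G + 12)*(G - 3)/5 = 3/5 - (12 + G)*(-3 + G)/5 = 3/5 - (-3 + G)*(12 + G)/5)
Z(j, H) = -28*j
Z(U(-5, A(4, -3)), -314)/937910 = -28*(39/5 - 9/5*(-5) - 1/5*(-5)**2)/937910 = -28*(39/5 + 9 - 1/5*25)*(1/937910) = -28*(39/5 + 9 - 5)*(1/937910) = -28*59/5*(1/937910) = -1652/5*1/937910 = -826/2344775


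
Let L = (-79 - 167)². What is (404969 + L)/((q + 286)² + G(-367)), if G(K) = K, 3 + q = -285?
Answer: -465485/363 ≈ -1282.3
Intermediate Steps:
q = -288 (q = -3 - 285 = -288)
L = 60516 (L = (-246)² = 60516)
(404969 + L)/((q + 286)² + G(-367)) = (404969 + 60516)/((-288 + 286)² - 367) = 465485/((-2)² - 367) = 465485/(4 - 367) = 465485/(-363) = 465485*(-1/363) = -465485/363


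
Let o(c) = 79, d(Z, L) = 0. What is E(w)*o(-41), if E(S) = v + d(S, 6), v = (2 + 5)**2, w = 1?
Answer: 3871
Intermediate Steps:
v = 49 (v = 7**2 = 49)
E(S) = 49 (E(S) = 49 + 0 = 49)
E(w)*o(-41) = 49*79 = 3871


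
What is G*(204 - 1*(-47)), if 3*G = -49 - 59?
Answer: -9036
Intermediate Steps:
G = -36 (G = (-49 - 59)/3 = (⅓)*(-108) = -36)
G*(204 - 1*(-47)) = -36*(204 - 1*(-47)) = -36*(204 + 47) = -36*251 = -9036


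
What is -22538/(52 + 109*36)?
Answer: -11269/1988 ≈ -5.6685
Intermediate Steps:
-22538/(52 + 109*36) = -22538/(52 + 3924) = -22538/3976 = -22538*1/3976 = -11269/1988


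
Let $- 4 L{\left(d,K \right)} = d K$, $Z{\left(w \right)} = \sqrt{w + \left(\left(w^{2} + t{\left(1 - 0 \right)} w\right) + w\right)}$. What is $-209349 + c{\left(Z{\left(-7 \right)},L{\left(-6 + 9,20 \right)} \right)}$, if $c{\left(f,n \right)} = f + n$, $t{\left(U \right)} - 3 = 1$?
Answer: $-209364 + \sqrt{7} \approx -2.0936 \cdot 10^{5}$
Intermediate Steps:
$t{\left(U \right)} = 4$ ($t{\left(U \right)} = 3 + 1 = 4$)
$Z{\left(w \right)} = \sqrt{w^{2} + 6 w}$ ($Z{\left(w \right)} = \sqrt{w + \left(\left(w^{2} + 4 w\right) + w\right)} = \sqrt{w + \left(w^{2} + 5 w\right)} = \sqrt{w^{2} + 6 w}$)
$L{\left(d,K \right)} = - \frac{K d}{4}$ ($L{\left(d,K \right)} = - \frac{d K}{4} = - \frac{K d}{4}$)
$-209349 + c{\left(Z{\left(-7 \right)},L{\left(-6 + 9,20 \right)} \right)} = -209349 + \left(\sqrt{- 7 \left(6 - 7\right)} - 5 \left(-6 + 9\right)\right) = -209349 + \left(\sqrt{\left(-7\right) \left(-1\right)} - 5 \cdot 3\right) = -209349 - \left(15 - \sqrt{7}\right) = -209364 + \sqrt{7}$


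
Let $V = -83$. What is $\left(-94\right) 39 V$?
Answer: $304278$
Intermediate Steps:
$\left(-94\right) 39 V = \left(-94\right) 39 \left(-83\right) = \left(-3666\right) \left(-83\right) = 304278$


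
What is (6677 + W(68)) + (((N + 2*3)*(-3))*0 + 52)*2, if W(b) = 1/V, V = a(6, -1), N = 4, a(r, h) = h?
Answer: 6780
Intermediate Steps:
V = -1
W(b) = -1 (W(b) = 1/(-1) = -1)
(6677 + W(68)) + (((N + 2*3)*(-3))*0 + 52)*2 = (6677 - 1) + (((4 + 2*3)*(-3))*0 + 52)*2 = 6676 + (((4 + 6)*(-3))*0 + 52)*2 = 6676 + ((10*(-3))*0 + 52)*2 = 6676 + (-30*0 + 52)*2 = 6676 + (0 + 52)*2 = 6676 + 52*2 = 6676 + 104 = 6780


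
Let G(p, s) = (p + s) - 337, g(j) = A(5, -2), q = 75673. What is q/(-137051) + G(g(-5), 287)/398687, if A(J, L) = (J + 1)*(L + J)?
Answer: -30174226983/54640452037 ≈ -0.55223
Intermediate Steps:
A(J, L) = (1 + J)*(J + L)
g(j) = 18 (g(j) = 5 - 2 + 5**2 + 5*(-2) = 5 - 2 + 25 - 10 = 18)
G(p, s) = -337 + p + s
q/(-137051) + G(g(-5), 287)/398687 = 75673/(-137051) + (-337 + 18 + 287)/398687 = 75673*(-1/137051) - 32*1/398687 = -75673/137051 - 32/398687 = -30174226983/54640452037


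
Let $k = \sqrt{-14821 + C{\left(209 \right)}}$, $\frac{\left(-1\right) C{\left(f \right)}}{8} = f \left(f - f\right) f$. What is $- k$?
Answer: $- i \sqrt{14821} \approx - 121.74 i$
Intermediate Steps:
$C{\left(f \right)} = 0$ ($C{\left(f \right)} = - 8 f \left(f - f\right) f = - 8 f 0 f = - 8 \cdot 0 f = \left(-8\right) 0 = 0$)
$k = i \sqrt{14821}$ ($k = \sqrt{-14821 + 0} = \sqrt{-14821} = i \sqrt{14821} \approx 121.74 i$)
$- k = - i \sqrt{14821}$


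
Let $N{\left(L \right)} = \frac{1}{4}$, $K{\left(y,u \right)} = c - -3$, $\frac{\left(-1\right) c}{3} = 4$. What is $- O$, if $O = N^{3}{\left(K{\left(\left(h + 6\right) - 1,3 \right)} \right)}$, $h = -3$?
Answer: $- \frac{1}{64} \approx -0.015625$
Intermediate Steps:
$c = -12$ ($c = \left(-3\right) 4 = -12$)
$K{\left(y,u \right)} = -9$ ($K{\left(y,u \right)} = -12 - -3 = -12 + 3 = -9$)
$N{\left(L \right)} = \frac{1}{4}$
$O = \frac{1}{64}$ ($O = \left(\frac{1}{4}\right)^{3} = \frac{1}{64} \approx 0.015625$)
$- O = \left(-1\right) \frac{1}{64} = - \frac{1}{64}$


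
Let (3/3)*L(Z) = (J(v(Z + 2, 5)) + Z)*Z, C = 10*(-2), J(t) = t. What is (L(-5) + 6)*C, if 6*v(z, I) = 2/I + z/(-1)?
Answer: -1690/3 ≈ -563.33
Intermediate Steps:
v(z, I) = -z/6 + 1/(3*I) (v(z, I) = (2/I + z/(-1))/6 = (2/I + z*(-1))/6 = (2/I - z)/6 = (-z + 2/I)/6 = -z/6 + 1/(3*I))
C = -20
L(Z) = Z*(-4/15 + 5*Z/6) (L(Z) = ((⅙)*(2 - 1*5*(Z + 2))/5 + Z)*Z = ((⅙)*(⅕)*(2 - 1*5*(2 + Z)) + Z)*Z = ((⅙)*(⅕)*(2 + (-10 - 5*Z)) + Z)*Z = ((⅙)*(⅕)*(-8 - 5*Z) + Z)*Z = ((-4/15 - Z/6) + Z)*Z = (-4/15 + 5*Z/6)*Z = Z*(-4/15 + 5*Z/6))
(L(-5) + 6)*C = ((1/30)*(-5)*(-8 + 25*(-5)) + 6)*(-20) = ((1/30)*(-5)*(-8 - 125) + 6)*(-20) = ((1/30)*(-5)*(-133) + 6)*(-20) = (133/6 + 6)*(-20) = (169/6)*(-20) = -1690/3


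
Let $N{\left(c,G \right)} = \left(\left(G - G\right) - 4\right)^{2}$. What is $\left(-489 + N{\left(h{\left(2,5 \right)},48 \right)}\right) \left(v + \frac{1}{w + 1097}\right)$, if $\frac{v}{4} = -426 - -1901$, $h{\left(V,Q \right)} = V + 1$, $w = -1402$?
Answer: $- \frac{851163027}{305} \approx -2.7907 \cdot 10^{6}$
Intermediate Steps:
$h{\left(V,Q \right)} = 1 + V$
$N{\left(c,G \right)} = 16$ ($N{\left(c,G \right)} = \left(0 - 4\right)^{2} = \left(-4\right)^{2} = 16$)
$v = 5900$ ($v = 4 \left(-426 - -1901\right) = 4 \left(-426 + 1901\right) = 4 \cdot 1475 = 5900$)
$\left(-489 + N{\left(h{\left(2,5 \right)},48 \right)}\right) \left(v + \frac{1}{w + 1097}\right) = \left(-489 + 16\right) \left(5900 + \frac{1}{-1402 + 1097}\right) = - 473 \left(5900 + \frac{1}{-305}\right) = - 473 \left(5900 - \frac{1}{305}\right) = \left(-473\right) \frac{1799499}{305} = - \frac{851163027}{305}$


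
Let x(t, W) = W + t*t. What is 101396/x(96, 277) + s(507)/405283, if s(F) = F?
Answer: 41098888019/3847351519 ≈ 10.682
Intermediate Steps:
x(t, W) = W + t²
101396/x(96, 277) + s(507)/405283 = 101396/(277 + 96²) + 507/405283 = 101396/(277 + 9216) + 507*(1/405283) = 101396/9493 + 507/405283 = 41098888019/3847351519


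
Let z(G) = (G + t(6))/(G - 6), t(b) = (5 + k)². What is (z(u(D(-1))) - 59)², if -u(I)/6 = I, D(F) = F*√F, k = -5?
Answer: 3422 + 117*I/2 ≈ 3422.0 + 58.5*I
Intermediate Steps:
D(F) = F^(3/2)
t(b) = 0 (t(b) = (5 - 5)² = 0² = 0)
u(I) = -6*I
z(G) = G/(-6 + G) (z(G) = (G + 0)/(G - 6) = G/(-6 + G))
(z(u(D(-1))) - 59)² = ((-(-6)*I)/(-6 - (-6)*I) - 59)² = ((6*I)/(-6 + 6*I) - 59)² = ((6*I)*((-6 - 6*I)/72) - 59)² = (I*(-6 - 6*I)/12 - 59)² = (-59 + I*(-6 - 6*I)/12)²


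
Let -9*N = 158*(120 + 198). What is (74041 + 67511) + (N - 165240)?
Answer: -87812/3 ≈ -29271.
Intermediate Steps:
N = -16748/3 (N = -158*(120 + 198)/9 = -158*318/9 = -⅑*50244 = -16748/3 ≈ -5582.7)
(74041 + 67511) + (N - 165240) = (74041 + 67511) + (-16748/3 - 165240) = 141552 - 512468/3 = -87812/3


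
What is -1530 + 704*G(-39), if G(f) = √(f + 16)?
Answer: -1530 + 704*I*√23 ≈ -1530.0 + 3376.3*I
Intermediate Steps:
G(f) = √(16 + f)
-1530 + 704*G(-39) = -1530 + 704*√(16 - 39) = -1530 + 704*√(-23) = -1530 + 704*(I*√23) = -1530 + 704*I*√23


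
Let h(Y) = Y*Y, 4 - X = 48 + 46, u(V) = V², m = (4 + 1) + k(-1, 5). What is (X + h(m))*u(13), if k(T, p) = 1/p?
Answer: -266006/25 ≈ -10640.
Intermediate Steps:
m = 26/5 (m = (4 + 1) + 1/5 = 5 + ⅕ = 26/5 ≈ 5.2000)
X = -90 (X = 4 - (48 + 46) = 4 - 1*94 = 4 - 94 = -90)
h(Y) = Y²
(X + h(m))*u(13) = (-90 + (26/5)²)*13² = (-90 + 676/25)*169 = -1574/25*169 = -266006/25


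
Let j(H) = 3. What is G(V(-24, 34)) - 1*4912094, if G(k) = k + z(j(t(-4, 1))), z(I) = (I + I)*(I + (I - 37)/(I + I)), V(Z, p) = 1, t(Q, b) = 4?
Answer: -4912109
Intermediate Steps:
z(I) = 2*I*(I + (-37 + I)/(2*I)) (z(I) = (2*I)*(I + (-37 + I)/((2*I))) = (2*I)*(I + (-37 + I)*(1/(2*I))) = (2*I)*(I + (-37 + I)/(2*I)) = 2*I*(I + (-37 + I)/(2*I)))
G(k) = -16 + k (G(k) = k + (-37 + 3 + 2*3**2) = k + (-37 + 3 + 2*9) = k + (-37 + 3 + 18) = k - 16 = -16 + k)
G(V(-24, 34)) - 1*4912094 = (-16 + 1) - 1*4912094 = -15 - 4912094 = -4912109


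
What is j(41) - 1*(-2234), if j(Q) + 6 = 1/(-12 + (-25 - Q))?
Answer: 173783/78 ≈ 2228.0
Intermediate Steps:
j(Q) = -6 + 1/(-37 - Q) (j(Q) = -6 + 1/(-12 + (-25 - Q)) = -6 + 1/(-37 - Q))
j(41) - 1*(-2234) = (-223 - 6*41)/(37 + 41) - 1*(-2234) = (-223 - 246)/78 + 2234 = (1/78)*(-469) + 2234 = -469/78 + 2234 = 173783/78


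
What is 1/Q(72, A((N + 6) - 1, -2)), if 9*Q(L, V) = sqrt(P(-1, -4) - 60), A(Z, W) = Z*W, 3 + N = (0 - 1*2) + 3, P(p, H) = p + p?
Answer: -9*I*sqrt(62)/62 ≈ -1.143*I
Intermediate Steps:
P(p, H) = 2*p
N = -2 (N = -3 + ((0 - 1*2) + 3) = -3 + ((0 - 2) + 3) = -3 + (-2 + 3) = -3 + 1 = -2)
A(Z, W) = W*Z
Q(L, V) = I*sqrt(62)/9 (Q(L, V) = sqrt(2*(-1) - 60)/9 = sqrt(-2 - 60)/9 = sqrt(-62)/9 = (I*sqrt(62))/9 = I*sqrt(62)/9)
1/Q(72, A((N + 6) - 1, -2)) = 1/(I*sqrt(62)/9) = -9*I*sqrt(62)/62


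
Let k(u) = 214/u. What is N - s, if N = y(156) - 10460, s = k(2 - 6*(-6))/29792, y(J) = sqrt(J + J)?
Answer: -5920862187/566048 + 2*sqrt(78) ≈ -10442.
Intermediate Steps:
y(J) = sqrt(2)*sqrt(J) (y(J) = sqrt(2*J) = sqrt(2)*sqrt(J))
s = 107/566048 (s = (214/(2 - 6*(-6)))/29792 = (214/(2 + 36))*(1/29792) = (214/38)*(1/29792) = (214*(1/38))*(1/29792) = (107/19)*(1/29792) = 107/566048 ≈ 0.00018903)
N = -10460 + 2*sqrt(78) (N = sqrt(2)*sqrt(156) - 10460 = sqrt(2)*(2*sqrt(39)) - 10460 = 2*sqrt(78) - 10460 = -10460 + 2*sqrt(78) ≈ -10442.)
N - s = (-10460 + 2*sqrt(78)) - 1*107/566048 = (-10460 + 2*sqrt(78)) - 107/566048 = -5920862187/566048 + 2*sqrt(78)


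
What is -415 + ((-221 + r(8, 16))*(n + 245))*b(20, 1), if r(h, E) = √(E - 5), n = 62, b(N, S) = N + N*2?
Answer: -4071235 + 18420*√11 ≈ -4.0101e+6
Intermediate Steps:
b(N, S) = 3*N (b(N, S) = N + 2*N = 3*N)
r(h, E) = √(-5 + E)
-415 + ((-221 + r(8, 16))*(n + 245))*b(20, 1) = -415 + ((-221 + √(-5 + 16))*(62 + 245))*(3*20) = -415 + ((-221 + √11)*307)*60 = -415 + (-67847 + 307*√11)*60 = -415 + (-4070820 + 18420*√11) = -4071235 + 18420*√11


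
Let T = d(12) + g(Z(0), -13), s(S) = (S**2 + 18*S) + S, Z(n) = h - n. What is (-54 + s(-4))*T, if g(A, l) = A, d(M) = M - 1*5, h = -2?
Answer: -570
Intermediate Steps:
d(M) = -5 + M (d(M) = M - 5 = -5 + M)
Z(n) = -2 - n
s(S) = S**2 + 19*S
T = 5 (T = (-5 + 12) + (-2 - 1*0) = 7 + (-2 + 0) = 7 - 2 = 5)
(-54 + s(-4))*T = (-54 - 4*(19 - 4))*5 = (-54 - 4*15)*5 = (-54 - 60)*5 = -114*5 = -570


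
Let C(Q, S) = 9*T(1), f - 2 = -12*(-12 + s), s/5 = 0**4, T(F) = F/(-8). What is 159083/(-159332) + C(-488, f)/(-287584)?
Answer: -91499092447/91642667776 ≈ -0.99843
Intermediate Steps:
T(F) = -F/8 (T(F) = F*(-1/8) = -F/8)
s = 0 (s = 5*0**4 = 5*0 = 0)
f = 146 (f = 2 - 12*(-12 + 0) = 2 - 12*(-12) = 2 + 144 = 146)
C(Q, S) = -9/8 (C(Q, S) = 9*(-1/8*1) = 9*(-1/8) = -9/8)
159083/(-159332) + C(-488, f)/(-287584) = 159083/(-159332) - 9/8/(-287584) = 159083*(-1/159332) - 9/8*(-1/287584) = -159083/159332 + 9/2300672 = -91499092447/91642667776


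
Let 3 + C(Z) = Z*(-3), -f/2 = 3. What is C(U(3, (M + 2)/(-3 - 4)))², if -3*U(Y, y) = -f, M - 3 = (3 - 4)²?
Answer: 9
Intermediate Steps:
f = -6 (f = -2*3 = -6)
M = 4 (M = 3 + (3 - 4)² = 3 + (-1)² = 3 + 1 = 4)
U(Y, y) = -2 (U(Y, y) = -(-1)*(-6)/3 = -⅓*6 = -2)
C(Z) = -3 - 3*Z (C(Z) = -3 + Z*(-3) = -3 - 3*Z)
C(U(3, (M + 2)/(-3 - 4)))² = (-3 - 3*(-2))² = (-3 + 6)² = 3² = 9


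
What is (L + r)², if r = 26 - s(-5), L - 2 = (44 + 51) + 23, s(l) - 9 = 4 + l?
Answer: 19044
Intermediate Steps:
s(l) = 13 + l (s(l) = 9 + (4 + l) = 13 + l)
L = 120 (L = 2 + ((44 + 51) + 23) = 2 + (95 + 23) = 2 + 118 = 120)
r = 18 (r = 26 - (13 - 5) = 26 - 1*8 = 26 - 8 = 18)
(L + r)² = (120 + 18)² = 138² = 19044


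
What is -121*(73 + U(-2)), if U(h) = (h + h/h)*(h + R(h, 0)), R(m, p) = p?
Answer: -9075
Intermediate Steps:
U(h) = h*(1 + h) (U(h) = (h + h/h)*(h + 0) = (h + 1)*h = (1 + h)*h = h*(1 + h))
-121*(73 + U(-2)) = -121*(73 - 2*(1 - 2)) = -121*(73 - 2*(-1)) = -121*(73 + 2) = -121*75 = -9075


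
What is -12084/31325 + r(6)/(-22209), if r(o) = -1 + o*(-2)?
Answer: -267966331/695696925 ≈ -0.38518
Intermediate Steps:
r(o) = -1 - 2*o
-12084/31325 + r(6)/(-22209) = -12084/31325 + (-1 - 2*6)/(-22209) = -12084*1/31325 + (-1 - 12)*(-1/22209) = -12084/31325 - 13*(-1/22209) = -12084/31325 + 13/22209 = -267966331/695696925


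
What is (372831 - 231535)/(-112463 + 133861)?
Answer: 70648/10699 ≈ 6.6032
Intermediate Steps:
(372831 - 231535)/(-112463 + 133861) = 141296/21398 = 141296*(1/21398) = 70648/10699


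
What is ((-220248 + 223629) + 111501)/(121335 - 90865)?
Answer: 57441/15235 ≈ 3.7703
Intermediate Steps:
((-220248 + 223629) + 111501)/(121335 - 90865) = (3381 + 111501)/30470 = 114882*(1/30470) = 57441/15235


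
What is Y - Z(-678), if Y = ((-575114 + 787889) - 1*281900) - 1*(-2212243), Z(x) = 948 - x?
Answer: 2141492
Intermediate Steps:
Y = 2143118 (Y = (212775 - 281900) + 2212243 = -69125 + 2212243 = 2143118)
Y - Z(-678) = 2143118 - (948 - 1*(-678)) = 2143118 - (948 + 678) = 2143118 - 1*1626 = 2143118 - 1626 = 2141492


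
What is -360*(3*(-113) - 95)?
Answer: 156240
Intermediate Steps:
-360*(3*(-113) - 95) = -360*(-339 - 95) = -360*(-434) = 156240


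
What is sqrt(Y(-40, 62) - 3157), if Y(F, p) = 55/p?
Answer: I*sqrt(12132098)/62 ≈ 56.179*I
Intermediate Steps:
sqrt(Y(-40, 62) - 3157) = sqrt(55/62 - 3157) = sqrt(-195679/62) = I*sqrt(12132098)/62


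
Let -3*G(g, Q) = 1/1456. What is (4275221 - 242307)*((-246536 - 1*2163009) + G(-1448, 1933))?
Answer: -21222993278876377/2184 ≈ -9.7175e+12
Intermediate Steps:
G(g, Q) = -1/4368 (G(g, Q) = -⅓/1456 = -⅓*1/1456 = -1/4368)
(4275221 - 242307)*((-246536 - 1*2163009) + G(-1448, 1933)) = (4275221 - 242307)*((-246536 - 1*2163009) - 1/4368) = 4032914*((-246536 - 2163009) - 1/4368) = 4032914*(-2409545 - 1/4368) = 4032914*(-10524892561/4368) = -21222993278876377/2184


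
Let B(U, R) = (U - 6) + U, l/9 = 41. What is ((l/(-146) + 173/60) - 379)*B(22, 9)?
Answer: -31510759/2190 ≈ -14388.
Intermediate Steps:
l = 369 (l = 9*41 = 369)
B(U, R) = -6 + 2*U (B(U, R) = (-6 + U) + U = -6 + 2*U)
((l/(-146) + 173/60) - 379)*B(22, 9) = ((369/(-146) + 173/60) - 379)*(-6 + 2*22) = ((369*(-1/146) + 173*(1/60)) - 379)*(-6 + 44) = ((-369/146 + 173/60) - 379)*38 = (1559/4380 - 379)*38 = -1658461/4380*38 = -31510759/2190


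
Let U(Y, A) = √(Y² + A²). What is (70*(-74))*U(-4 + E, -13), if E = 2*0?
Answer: -5180*√185 ≈ -70456.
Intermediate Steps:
E = 0
U(Y, A) = √(A² + Y²)
(70*(-74))*U(-4 + E, -13) = (70*(-74))*√((-13)² + (-4 + 0)²) = -5180*√(169 + (-4)²) = -5180*√(169 + 16) = -5180*√185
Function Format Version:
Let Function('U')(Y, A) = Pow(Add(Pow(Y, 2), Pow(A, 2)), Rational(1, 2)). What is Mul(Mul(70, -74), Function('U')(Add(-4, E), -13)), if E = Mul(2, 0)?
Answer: Mul(-5180, Pow(185, Rational(1, 2))) ≈ -70456.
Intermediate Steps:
E = 0
Function('U')(Y, A) = Pow(Add(Pow(A, 2), Pow(Y, 2)), Rational(1, 2))
Mul(Mul(70, -74), Function('U')(Add(-4, E), -13)) = Mul(Mul(70, -74), Pow(Add(Pow(-13, 2), Pow(Add(-4, 0), 2)), Rational(1, 2))) = Mul(-5180, Pow(Add(169, Pow(-4, 2)), Rational(1, 2))) = Mul(-5180, Pow(Add(169, 16), Rational(1, 2))) = Mul(-5180, Pow(185, Rational(1, 2)))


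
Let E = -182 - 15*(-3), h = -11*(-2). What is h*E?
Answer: -3014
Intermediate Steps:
h = 22
E = -137 (E = -182 - 1*(-45) = -182 + 45 = -137)
h*E = 22*(-137) = -3014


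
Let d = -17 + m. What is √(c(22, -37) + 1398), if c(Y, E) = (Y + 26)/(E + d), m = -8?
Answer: √1342734/31 ≈ 37.379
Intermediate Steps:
d = -25 (d = -17 - 8 = -25)
c(Y, E) = (26 + Y)/(-25 + E) (c(Y, E) = (Y + 26)/(E - 25) = (26 + Y)/(-25 + E))
√(c(22, -37) + 1398) = √((26 + 22)/(-25 - 37) + 1398) = √(48/(-62) + 1398) = √(-1/62*48 + 1398) = √(-24/31 + 1398) = √(43314/31) = √1342734/31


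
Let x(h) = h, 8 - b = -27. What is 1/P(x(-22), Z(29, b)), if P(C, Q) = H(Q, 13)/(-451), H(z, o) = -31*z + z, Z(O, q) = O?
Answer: 451/870 ≈ 0.51839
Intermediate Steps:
b = 35 (b = 8 - 1*(-27) = 8 + 27 = 35)
H(z, o) = -30*z
P(C, Q) = 30*Q/451 (P(C, Q) = -30*Q/(-451) = -30*Q*(-1/451) = 30*Q/451)
1/P(x(-22), Z(29, b)) = 1/((30/451)*29) = 1/(870/451) = 451/870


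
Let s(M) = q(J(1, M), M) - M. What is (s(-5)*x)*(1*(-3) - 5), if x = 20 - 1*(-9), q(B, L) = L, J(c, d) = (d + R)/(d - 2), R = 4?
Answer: 0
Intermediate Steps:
J(c, d) = (4 + d)/(-2 + d) (J(c, d) = (d + 4)/(d - 2) = (4 + d)/(-2 + d))
s(M) = 0 (s(M) = M - M = 0)
x = 29 (x = 20 + 9 = 29)
(s(-5)*x)*(1*(-3) - 5) = (0*29)*(1*(-3) - 5) = 0*(-3 - 5) = 0*(-8) = 0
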